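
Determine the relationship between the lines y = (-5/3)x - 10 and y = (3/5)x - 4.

Slope of line 1: m1 = -5/3
Slope of line 2: m2 = 3/5
Two lines are perpendicular when the product of their slopes is -1 (negative reciprocals).
m1 * m2 = (-5/3) * (3/5) = -1, confirming perpendicularity.

Perpendicular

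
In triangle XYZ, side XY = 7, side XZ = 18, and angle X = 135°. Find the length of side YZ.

Law of cosines: YZ^2 = 7^2 + 18^2 - 2(7)(18)cos(135°) = 126*sqrt(2) + 373, so YZ = sqrt(126*sqrt(2) + 373).

sqrt(126*sqrt(2) + 373)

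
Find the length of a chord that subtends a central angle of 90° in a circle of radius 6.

Chord = 2(6) sin(45°) = 6*sqrt(2)

6*sqrt(2)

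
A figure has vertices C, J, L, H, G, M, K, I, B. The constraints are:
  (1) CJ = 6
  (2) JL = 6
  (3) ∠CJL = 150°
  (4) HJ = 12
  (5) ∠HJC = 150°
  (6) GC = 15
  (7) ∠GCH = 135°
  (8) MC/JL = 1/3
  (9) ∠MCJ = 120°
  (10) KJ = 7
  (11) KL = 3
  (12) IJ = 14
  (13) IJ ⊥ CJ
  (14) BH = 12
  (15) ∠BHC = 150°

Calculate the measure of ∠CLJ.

Step 1: By the law of cosines on triangle LJC: LC² = 6² + 6² − 2·6·6·cos(150°) = 134.35, so LC ≈ 11.59.
Step 2: By the inverse law of cosines on triangle CLJ: cos(∠CLJ) = (11.59² + 6² − 6²) / (2·11.59·6) = 134.35/139.09 = 0.9659, so ∠CLJ = 15°.

Therefore, the measure of angle ∠CLJ = 15°.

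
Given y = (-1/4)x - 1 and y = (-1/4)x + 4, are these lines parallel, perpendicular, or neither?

Slope of line 1: m1 = -1/4
Slope of line 2: m2 = -1/4
m1 = m2, so the lines are parallel.

Parallel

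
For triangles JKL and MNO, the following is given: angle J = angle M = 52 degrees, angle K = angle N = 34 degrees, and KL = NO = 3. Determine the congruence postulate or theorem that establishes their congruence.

The given information matches AAS: Two pairs of corresponding angles and a non-included side are equal (Angle-Angle-Side).

AAS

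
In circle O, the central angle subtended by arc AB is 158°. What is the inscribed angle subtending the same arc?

Inscribed angle = 158° / 2 = 79° (inscribed angle theorem).

79°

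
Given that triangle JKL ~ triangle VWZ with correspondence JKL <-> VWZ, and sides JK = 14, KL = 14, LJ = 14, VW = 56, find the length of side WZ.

Similar triangles have proportional sides. Setting up the proportion:
VW / JK = WZ / KL
56 / 14 = WZ / 14
WZ = 14 * 56 / 14 = 56.

56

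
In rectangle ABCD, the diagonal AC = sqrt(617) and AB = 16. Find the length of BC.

b = sqrt(d^2 - a^2) = sqrt(617 - 256) = sqrt(361) = 19

19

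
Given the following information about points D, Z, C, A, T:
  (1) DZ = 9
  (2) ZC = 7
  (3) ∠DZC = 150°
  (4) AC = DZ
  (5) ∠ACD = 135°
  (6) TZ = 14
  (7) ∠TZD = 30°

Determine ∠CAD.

From the given relations: AC = DZ = 9.
Step 1: By the law of cosines on triangle CZD: CD² = 7² + 9² − 2·7·9·cos(150°) = 239.12, so CD ≈ 15.46.
Step 2: By the law of cosines on triangle ACD: AD² = 9² + 15.46² − 2·9·15.46·cos(135°) = 516.94, so AD ≈ 22.74.
Step 3: By the inverse law of cosines on triangle CAD: cos(∠CAD) = (9² + 22.74² − 15.46²) / (2·9·22.74) = 358.82/409.25 = 0.8768, so ∠CAD = 28.75°.

Therefore, the measure of angle ∠CAD = 28.75°.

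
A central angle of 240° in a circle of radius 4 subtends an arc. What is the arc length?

Arc length = 2πr × θ/360
= 2π × 4 × 2/3
= 16*pi/3

16*pi/3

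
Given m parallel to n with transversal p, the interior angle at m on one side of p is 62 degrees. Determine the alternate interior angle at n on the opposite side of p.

Alternate interior angles lie on opposite sides of the transversal, between the parallel lines.
By the alternate interior angle theorem, they are equal: 62 degrees.

62 degrees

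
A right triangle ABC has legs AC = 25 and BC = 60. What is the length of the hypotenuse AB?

In a right triangle, the square of the hypotenuse equals the sum of the squares of the two legs.
The legs are 25 and 60, so the hypotenuse = sqrt(625 + 3600) = sqrt(4225) = 65.

65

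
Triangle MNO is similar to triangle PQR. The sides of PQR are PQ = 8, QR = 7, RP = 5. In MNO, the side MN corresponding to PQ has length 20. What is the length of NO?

Since the triangles are similar, the ratio of corresponding sides is constant.
Scale factor k = MN / PQ = 20 / 8 = 5/2
NO = k * QR = 5/2 * 7 = 35/2

35/2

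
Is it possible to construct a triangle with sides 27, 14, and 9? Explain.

No.
The triangle inequality is violated: 14 + 9 = 23 ≤ 27.
These lengths cannot form a triangle.

No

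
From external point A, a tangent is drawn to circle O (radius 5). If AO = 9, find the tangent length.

The tangent, radius, and line from the external point to the center form a right triangle.
The right angle is where the tangent meets the radius.
By the Pythagorean theorem: tangent² + 5² = 9²
tangent² = 81 - 25 = 56
tangent = 2*sqrt(14)

2*sqrt(14)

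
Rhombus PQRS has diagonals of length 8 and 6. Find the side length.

Half-diagonals are 4 and 3. side = sqrt(4^2 + 3^2) = sqrt(25) = 5

5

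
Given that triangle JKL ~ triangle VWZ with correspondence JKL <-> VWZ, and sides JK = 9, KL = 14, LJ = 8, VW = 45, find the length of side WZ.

Similar triangles have proportional sides. Setting up the proportion:
VW / JK = WZ / KL
45 / 9 = WZ / 14
WZ = 14 * 45 / 9 = 70.

70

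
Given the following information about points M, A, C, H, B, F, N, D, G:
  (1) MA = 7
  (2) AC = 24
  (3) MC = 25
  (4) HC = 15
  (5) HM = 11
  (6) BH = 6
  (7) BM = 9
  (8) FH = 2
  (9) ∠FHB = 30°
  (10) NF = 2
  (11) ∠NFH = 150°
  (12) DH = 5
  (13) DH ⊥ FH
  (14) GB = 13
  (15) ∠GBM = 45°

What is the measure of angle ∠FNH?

Step 1: By the law of cosines on triangle NFH: NH² = 2² + 2² − 2·2·2·cos(150°) = 14.93, so NH ≈ 3.86.
Step 2: By the inverse law of cosines on triangle FNH: cos(∠FNH) = (2² + 3.86² − 2²) / (2·2·3.86) = 14.93/15.45 = 0.9659, so ∠FNH = 15°.

Therefore, the measure of angle ∠FNH = 15°.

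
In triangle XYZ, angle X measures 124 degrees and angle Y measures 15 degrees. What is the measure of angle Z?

The interior angles sum to 180°: angle Z = 180 - 124 - 15 = 41°.
The triangle is obtuse (angles 124°, 15°, 41°).

41 degrees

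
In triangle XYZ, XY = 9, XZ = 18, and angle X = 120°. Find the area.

Area = (1/2)(9)(18) sin(120°) = (1/2)(9)(18)(sqrt(3)/2) = 81*sqrt(3)/2

81*sqrt(3)/2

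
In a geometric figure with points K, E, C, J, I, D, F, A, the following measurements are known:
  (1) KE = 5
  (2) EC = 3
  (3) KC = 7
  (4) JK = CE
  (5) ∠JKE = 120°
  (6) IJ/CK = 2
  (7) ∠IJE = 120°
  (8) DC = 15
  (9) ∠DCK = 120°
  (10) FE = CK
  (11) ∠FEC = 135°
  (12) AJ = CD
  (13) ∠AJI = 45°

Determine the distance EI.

From the given relations: JK = CE = 3; IJ = 2·CK = 2·7 = 14.
Step 1: By the law of cosines on triangle EKJ: EJ² = 5² + 3² − 2·5·3·cos(120°) = 49, so EJ = 7.
Step 2: By the law of cosines on triangle EJI: EI² = 7² + 14² − 2·7·14·cos(120°) = 343, so EI = 7·√7.

Therefore, the length of EI = 7·√7.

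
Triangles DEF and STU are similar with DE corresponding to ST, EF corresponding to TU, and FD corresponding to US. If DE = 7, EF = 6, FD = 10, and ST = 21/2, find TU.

k = 21/2/7 = 3/2. TU = 3/2 * 6 = 9.

9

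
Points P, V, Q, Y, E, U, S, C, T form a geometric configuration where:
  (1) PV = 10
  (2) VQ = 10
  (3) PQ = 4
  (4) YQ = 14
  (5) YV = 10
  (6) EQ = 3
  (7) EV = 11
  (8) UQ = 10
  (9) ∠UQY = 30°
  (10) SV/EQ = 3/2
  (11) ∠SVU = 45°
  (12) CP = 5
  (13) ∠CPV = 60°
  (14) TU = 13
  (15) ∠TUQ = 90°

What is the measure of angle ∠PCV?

Step 1: By the law of cosines on triangle CPV: CV² = 5² + 10² − 2·5·10·cos(60°) = 75, so CV = 5·√3.
Step 2: By the inverse law of cosines on triangle PCV: cos(∠PCV) = (5² + (5·√3)² − 10²) / (2·5·5·√3) = 0/86.6 = 0, so ∠PCV = 90°.

Therefore, the measure of angle ∠PCV = 90°.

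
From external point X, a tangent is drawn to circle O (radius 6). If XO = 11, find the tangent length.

The tangent, radius, and line from the external point to the center form a right triangle.
The right angle is where the tangent meets the radius.
By the Pythagorean theorem: tangent² + 6² = 11²
tangent² = 121 - 36 = 85
tangent = sqrt(85)

sqrt(85)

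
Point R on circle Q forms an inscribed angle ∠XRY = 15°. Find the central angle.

By the inscribed angle theorem, the central angle is twice the inscribed angle.
Central angle = 2 × 15° = 30°

30°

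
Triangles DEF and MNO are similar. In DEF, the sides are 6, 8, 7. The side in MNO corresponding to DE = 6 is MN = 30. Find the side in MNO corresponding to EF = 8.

k = 30/6 = 5. NO = 5 * 8 = 40.

40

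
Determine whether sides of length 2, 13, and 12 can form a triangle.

Sort the sides: 2, 12, 13.
It suffices to check that the sum of the two smallest exceeds the largest:
2 + 12 = 14 > 13. ✓
Yes, a valid triangle can be formed.

Yes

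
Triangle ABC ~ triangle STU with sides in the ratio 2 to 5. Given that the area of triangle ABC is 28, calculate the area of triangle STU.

Area ratio = (2/5)^2 = 4/25. Area of STU = 28 * 25/4 = 175.

175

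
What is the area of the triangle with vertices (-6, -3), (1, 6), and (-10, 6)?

Using the Shoelace formula for a triangle:
Area = (1/2)|x0(y1 - y2) + x1(y2 - y0) + x2(y0 - y1)|
Area = (1/2)|-6(6 - 6) + 1(6 - -3) + -10(-3 - 6)|
Area = (1/2)|0 + 9 + 90|
Area = (1/2)|99|
Area = (1/2)(99)
Area = 99/2

99/2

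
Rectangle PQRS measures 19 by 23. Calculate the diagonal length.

d = sqrt(19^2 + 23^2) = sqrt(890)

sqrt(890)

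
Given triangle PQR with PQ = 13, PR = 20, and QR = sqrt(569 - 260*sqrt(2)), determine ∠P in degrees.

When all three sides of a triangle are known, the law of cosines can be rearranged to find any angle.
cos(C) = (a² + b² - c²) / (2ab) gives cos(P) = sqrt(2)/2.
Taking the inverse cosine: P = 45°.

45°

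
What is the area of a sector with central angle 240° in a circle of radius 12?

The full circle has area πr² = π(12)² = 144*pi.
The sector covers 240° out of 360°, a fraction of 2/3.
Sector area = 144*pi × 2/3 = 96*pi.

96*pi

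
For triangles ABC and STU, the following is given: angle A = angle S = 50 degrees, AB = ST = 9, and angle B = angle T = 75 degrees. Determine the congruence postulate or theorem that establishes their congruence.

The given information provides:
angle A = angle S = 50 degrees, AB = ST = 9, and angle B = angle T = 75 degrees
This matches the ASA congruence theorem.
Two pairs of corresponding angles and the included side are equal (Angle-Side-Angle).

ASA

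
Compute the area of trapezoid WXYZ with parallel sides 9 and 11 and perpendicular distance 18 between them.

A trapezoid's area equals the midsegment times the height.
The midsegment is (9 + 11) / 2 = 10.
Area = 10 * 18 = 180.

180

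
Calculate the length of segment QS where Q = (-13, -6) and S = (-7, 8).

d = sqrt((-7 - -13)^2 + (8 - -6)^2)
d = sqrt(6^2 + 14^2)
d = sqrt(36 + 196)
d = sqrt(232) = 2*sqrt(58)

2*sqrt(58)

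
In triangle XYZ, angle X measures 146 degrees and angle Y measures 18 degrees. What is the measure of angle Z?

By the triangle angle sum property, the three interior angles of any triangle add up to 180°.
We know angle X = 146° and angle Y = 18°, so their sum is 164°.
Therefore angle Z = 180° - 164° = 16°.

16 degrees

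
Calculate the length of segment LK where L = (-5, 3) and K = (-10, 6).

d = sqrt((-10 - -5)^2 + (6 - 3)^2)
d = sqrt(-5^2 + 3^2)
d = sqrt(25 + 9)
d = sqrt(34)

sqrt(34)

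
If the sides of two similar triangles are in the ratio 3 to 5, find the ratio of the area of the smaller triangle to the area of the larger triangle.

Area scales with the square of linear dimensions. If every length is multiplied by 3/5, then the area is multiplied by (3/5)^2 = 9/25.
The area ratio is 9:25.

9:25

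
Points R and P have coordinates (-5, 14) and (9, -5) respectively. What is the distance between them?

d = sqrt((9 - -5)^2 + (-5 - 14)^2)
d = sqrt(14^2 + -19^2)
d = sqrt(196 + 361)
d = sqrt(557)

sqrt(557)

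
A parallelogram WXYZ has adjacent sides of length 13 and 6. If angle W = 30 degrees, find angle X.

Opposite sides of a parallelogram are parallel, so consecutive angles form co-interior angles on a transversal.
Co-interior angles sum to 180°, giving angle X = 180 - 30 = 150 degrees.

150 degrees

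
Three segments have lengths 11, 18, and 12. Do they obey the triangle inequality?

Yes.
The triangle inequality requires that the sum of any two sides exceeds the third.
Here 11 + 12 = 23 > 18, so the condition is met.

Yes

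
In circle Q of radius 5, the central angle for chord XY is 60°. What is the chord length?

Chord length = 2r sin(θ/2)
= 2 × 5 × sin(60°/2)
= 2 × 5 × sin(30°)
= 5

5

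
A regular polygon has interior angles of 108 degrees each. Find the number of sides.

Exterior angle = 180 - 108 = 72. n = 360 / 72 = 5.

5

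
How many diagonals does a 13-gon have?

Total line segments between 13 vertices = C(13,2) = 78.
Subtract the 13 sides: 78 - 13 = 65 diagonals.

65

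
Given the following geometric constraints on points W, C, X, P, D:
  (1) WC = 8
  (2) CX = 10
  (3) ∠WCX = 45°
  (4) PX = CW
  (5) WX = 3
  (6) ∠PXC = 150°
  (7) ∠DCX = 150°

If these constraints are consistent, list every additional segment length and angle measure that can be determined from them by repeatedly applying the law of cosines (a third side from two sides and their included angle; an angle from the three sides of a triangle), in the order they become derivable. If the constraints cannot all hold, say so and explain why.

These constraints are not satisfiable: (1), (2) and (3) already determine WX: by the law of cosines WX² = 8² + 10² − 2·8·10·cos(45°) = 50.86, so WX ≈ 7.13, which contradicts (5) WX = 3. No planar figure meets all of them, so nothing further can be derived.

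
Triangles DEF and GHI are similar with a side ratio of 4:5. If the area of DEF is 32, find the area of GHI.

For similar figures, the area ratio equals the square of the side ratio.
Side ratio (DEF to GHI) = 4:5, so area ratio = 4^2:5^2 = 16:25.
If the area of DEF is 32, then the area of GHI = 32 * (25/16) = 50.

50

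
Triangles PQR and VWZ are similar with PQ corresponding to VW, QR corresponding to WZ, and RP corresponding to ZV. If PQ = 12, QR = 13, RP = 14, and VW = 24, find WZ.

Since the triangles are similar, the ratio of corresponding sides is constant.
Scale factor k = VW / PQ = 24 / 12 = 2
WZ = k * QR = 2 * 13 = 26

26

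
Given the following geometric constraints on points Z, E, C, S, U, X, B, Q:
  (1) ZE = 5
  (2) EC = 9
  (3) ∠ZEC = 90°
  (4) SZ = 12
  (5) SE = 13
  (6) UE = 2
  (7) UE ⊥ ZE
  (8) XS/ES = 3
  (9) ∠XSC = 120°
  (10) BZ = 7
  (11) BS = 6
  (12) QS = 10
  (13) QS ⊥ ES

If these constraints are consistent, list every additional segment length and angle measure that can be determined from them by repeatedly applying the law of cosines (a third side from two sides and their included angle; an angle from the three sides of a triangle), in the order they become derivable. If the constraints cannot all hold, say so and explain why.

The constraints are consistent. Derivable facts, in order:
After 1 step:
- EQ ≈ 16.4
- ZC = √106
- ZU = √29
- ∠BSZ = 24.53°
- ∠BZS = 20.85°
- ∠ESZ = 22.62°
- ∠EZS = 90°
- ∠SBZ = 134.62°
- ∠SEZ = 67.38°
After 2 steps:
- ∠CZE = 60.95°
- ∠ECZ = 29.05°
- ∠EQS = 52.43°
- ∠EUZ = 68.2°
- ∠EZU = 21.8°
- ∠QES = 37.57°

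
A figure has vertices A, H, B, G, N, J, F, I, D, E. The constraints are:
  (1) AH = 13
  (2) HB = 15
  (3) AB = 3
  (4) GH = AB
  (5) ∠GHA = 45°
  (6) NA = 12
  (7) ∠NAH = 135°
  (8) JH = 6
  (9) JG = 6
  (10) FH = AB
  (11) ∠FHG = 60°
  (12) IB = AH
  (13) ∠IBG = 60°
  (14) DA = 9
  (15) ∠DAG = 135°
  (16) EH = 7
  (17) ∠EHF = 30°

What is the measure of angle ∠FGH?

From the given relations: GH = AB = 3; FH = AB = 3.
Step 1: By the law of cosines on triangle GHF: GF² = 3² + 3² − 2·3·3·cos(60°) = 9, so GF = 3.
Step 2: By the inverse law of cosines on triangle FGH: cos(∠FGH) = (3² + 3² − 3²) / (2·3·3) = 9/18 = 0.5, so ∠FGH = 60°.

Therefore, the measure of angle ∠FGH = 60°.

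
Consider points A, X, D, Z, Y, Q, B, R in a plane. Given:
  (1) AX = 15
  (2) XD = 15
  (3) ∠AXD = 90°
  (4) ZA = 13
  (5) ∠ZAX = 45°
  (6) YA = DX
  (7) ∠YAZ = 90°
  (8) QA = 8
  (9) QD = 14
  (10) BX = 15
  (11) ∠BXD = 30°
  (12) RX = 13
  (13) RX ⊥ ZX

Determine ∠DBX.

Step 1: By the law of cosines on triangle BXD: BD² = 15² + 15² − 2·15·15·cos(30°) = 60.29, so BD ≈ 7.76.
Step 2: By the inverse law of cosines on triangle DBX: cos(∠DBX) = (7.76² + 15² − 15²) / (2·7.76·15) = 60.29/232.94 = 0.2588, so ∠DBX = 75°.

Therefore, the measure of angle ∠DBX = 75°.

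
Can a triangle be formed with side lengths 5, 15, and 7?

No.
The triangle inequality is violated: 5 + 7 = 12 ≤ 15.
These lengths cannot form a triangle.

No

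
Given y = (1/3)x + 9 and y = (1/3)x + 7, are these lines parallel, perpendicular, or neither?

Slope of line 1: m1 = 1/3
Slope of line 2: m2 = 1/3
Two lines are parallel if and only if they have equal slopes (or both are vertical).
Here m1 = m2 = 1/3, confirming the lines are parallel.

Parallel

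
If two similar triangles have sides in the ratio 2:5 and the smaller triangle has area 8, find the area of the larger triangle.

The ratio of areas of similar triangles = (side ratio)^2.
Side ratio = 2:5, so area ratio = 4:25.
Area of the larger triangle / Area of the smaller triangle = 25/4
Area of the larger triangle = 8 * 25/4 = 50

50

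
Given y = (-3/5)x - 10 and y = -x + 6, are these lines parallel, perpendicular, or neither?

Slope of line 1: m1 = -3/5
Slope of line 2: m2 = -1
m1 != m2 (-3/5 != -1), so not parallel.
m1 * m2 = (-3/5) * (-1) = 3/5 != -1, so not perpendicular.
The lines are neither parallel nor perpendicular.

Neither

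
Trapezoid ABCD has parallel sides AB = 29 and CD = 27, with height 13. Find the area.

A trapezoid's area equals the midsegment times the height.
The midsegment is (29 + 27) / 2 = 28.
Area = 28 * 13 = 364.

364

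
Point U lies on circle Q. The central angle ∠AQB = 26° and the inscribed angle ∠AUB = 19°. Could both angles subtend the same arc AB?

By the inscribed angle theorem, the inscribed angle for a central angle of 26° should be 26° / 2 = 13°.
The given inscribed angle is 19°, which does not equal 13°.
Therefore, no, they do not correspond to the same arc.

No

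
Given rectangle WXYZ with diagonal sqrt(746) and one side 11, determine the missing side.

Using the Pythagorean theorem: d^2 = a^2 + b^2
b^2 = d^2 - a^2
b^2 = 746 - 121
b^2 = 625
b = sqrt(625) = 25

25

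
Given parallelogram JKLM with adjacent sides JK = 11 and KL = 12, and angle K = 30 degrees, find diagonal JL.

Law of cosines: d^2 = 11^2 + 12^2 - 2(11)(12)cos(30°) = 265 - 132*sqrt(3), so d = sqrt(265 - 132*sqrt(3)).

sqrt(265 - 132*sqrt(3))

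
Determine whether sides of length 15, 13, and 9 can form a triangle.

Check all three triangle inequalities:
15 + 13 = 28 > 9 ✓
15 + 9 = 24 > 13 ✓
13 + 9 = 22 > 15 ✓
All conditions hold, so these sides form a valid triangle.

Yes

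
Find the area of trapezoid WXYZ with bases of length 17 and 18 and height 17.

Area = (17 + 18) * 17 / 2 = 595 / 2 = 595/2

595/2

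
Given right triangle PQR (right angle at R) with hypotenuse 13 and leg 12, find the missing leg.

By the Pythagorean theorem: QR^2 = PQ^2 - PR^2
QR^2 = 13^2 - 12^2 = 169 - 144 = 25
QR = sqrt(25) = 5

5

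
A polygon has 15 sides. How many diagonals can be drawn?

Total line segments between 15 vertices = C(15,2) = 105.
Subtract the 15 sides: 105 - 15 = 90 diagonals.

90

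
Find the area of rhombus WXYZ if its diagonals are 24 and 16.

The diagonals of a rhombus divide it into four right triangles.
Each triangle has legs 24/ 2 = 12 and 16/2 = 8, so each has area (1/2)*12*8 = 48.
Four such triangles give total area = (d1 * d2) / 2 = 192.

192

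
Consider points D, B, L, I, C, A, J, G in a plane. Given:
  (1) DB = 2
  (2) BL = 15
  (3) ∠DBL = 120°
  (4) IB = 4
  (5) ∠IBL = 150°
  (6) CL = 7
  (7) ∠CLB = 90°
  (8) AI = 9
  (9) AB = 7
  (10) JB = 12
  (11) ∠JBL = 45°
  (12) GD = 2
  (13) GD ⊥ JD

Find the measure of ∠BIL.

Step 1: By the law of cosines on triangle IBL: IL² = 4² + 15² − 2·4·15·cos(150°) = 344.92, so IL ≈ 18.57.
Step 2: By the inverse law of cosines on triangle BIL: cos(∠BIL) = (4² + 18.57² − 15²) / (2·4·18.57) = 135.92/148.58 = 0.9148, so ∠BIL = 23.82°.

Therefore, the measure of angle ∠BIL = 23.82°.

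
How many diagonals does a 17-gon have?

Each of the 17 vertices connects to 14 non-adjacent vertices via diagonals.
Total connections = 17 × 14 = 238, but each diagonal is counted twice.
Number of diagonals = 238 / 2 = 119.

119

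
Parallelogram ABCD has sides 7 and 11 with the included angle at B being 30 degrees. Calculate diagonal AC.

The diagonal of a parallelogram can be found by treating two adjacent sides and the diagonal as a triangle.
Applying the law of cosines with sides 7, 11 and included angle 30°:
d^2 = 49 + 121 - 154*cos(30°) = 170 - 77*sqrt(3)
d = sqrt(170 - 77*sqrt(3))

sqrt(170 - 77*sqrt(3))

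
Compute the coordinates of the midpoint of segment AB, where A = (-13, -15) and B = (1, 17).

The midpoint is the average of the coordinates:
x: (-13 + 1)/2 = -6
y: (-15 + 17)/2 = 1
Midpoint = (-6, 1)

(-6, 1)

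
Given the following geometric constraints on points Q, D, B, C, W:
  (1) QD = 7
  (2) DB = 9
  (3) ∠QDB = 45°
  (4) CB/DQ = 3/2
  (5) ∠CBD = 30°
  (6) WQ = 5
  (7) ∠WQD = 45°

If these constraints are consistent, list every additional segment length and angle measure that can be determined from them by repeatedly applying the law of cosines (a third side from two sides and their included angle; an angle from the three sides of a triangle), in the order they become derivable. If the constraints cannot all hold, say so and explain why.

The constraints are consistent. Derivable facts, in order:
After 1 step:
- DC ≈ 5.25
- DW ≈ 4.95
- QB ≈ 6.4
After 2 steps:
- ∠BCD = 58.98°
- ∠BDC = 91.02°
- ∠BQD = 84.29°
- ∠DBQ = 50.71°
- ∠DWQ = 89.42°
- ∠QDW = 45.58°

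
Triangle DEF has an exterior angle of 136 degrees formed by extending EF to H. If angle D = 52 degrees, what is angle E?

By the exterior angle theorem: exterior angle = sum of remote interior angles.
136 = 52 + angle E
angle E = 136 - 52 = 84 degrees

84 degrees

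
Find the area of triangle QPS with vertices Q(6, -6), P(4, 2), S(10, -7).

The Shoelace formula computes the area from vertex coordinates by summing cross products.
For vertices (6,-6), (4,2), (10,-7):
Signed sum = 6*2 - 4*-6 + 4*-7 - 10*2 + 10*-6 - 6*-7
= 36 + -48 + -18 = -30
Area = (1/2)|-30| = 15.

15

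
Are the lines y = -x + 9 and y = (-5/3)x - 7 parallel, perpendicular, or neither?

Slope of line 1: m1 = -1
Slope of line 2: m2 = -5/3
m1 != m2 and m1*m2 = 5/3 != -1. Neither.

Neither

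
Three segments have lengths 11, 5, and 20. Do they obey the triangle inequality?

Check the triangle inequality: 11 + 5 = 16 ≤ 20.
Since the sum of two sides does not exceed the third, no triangle can be formed.

No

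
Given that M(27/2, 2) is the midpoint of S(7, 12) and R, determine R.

Using the midpoint formula: M = ((x1 + x2)/2, (y1 + y2)/2)
We know M = (27/2, 2) and S = (7, 12)
For x: 27/2 = (7 + x2)/2, so x2 = 2*27/2 - 7 = 20
For y: 2 = (12 + y2)/2, so y2 = 2*2 - 12 = -8
R = (20, -8)

(20, -8)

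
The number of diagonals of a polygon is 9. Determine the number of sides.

Using d = n(n - 3)/2, we solve 9 = n(n - 3)/2.
So n(n - 3) = 18.
Testing n = 6: 6 * 3 = 18 = 18. Correct.
The polygon has 6 sides.

6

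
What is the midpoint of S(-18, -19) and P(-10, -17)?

The midpoint is the average of the coordinates:
x: (-18 + -10)/2 = -14
y: (-19 + -17)/2 = -18
Midpoint = (-14, -18)

(-14, -18)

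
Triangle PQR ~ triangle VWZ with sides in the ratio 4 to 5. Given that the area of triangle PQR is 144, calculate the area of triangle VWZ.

The ratio of areas of similar triangles = (side ratio)^2.
Side ratio = 4:5, so area ratio = 16:25.
Area of VWZ / Area of PQR = 25/16
Area of VWZ = 144 * 25/16 = 225

225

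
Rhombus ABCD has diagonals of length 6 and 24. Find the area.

The diagonals of a rhombus divide it into four right triangles.
Each triangle has legs 6/ 2 = 3 and 24/2 = 12, so each has area (1/2)*3*12 = 18.
Four such triangles give total area = (d1 * d2) / 2 = 72.

72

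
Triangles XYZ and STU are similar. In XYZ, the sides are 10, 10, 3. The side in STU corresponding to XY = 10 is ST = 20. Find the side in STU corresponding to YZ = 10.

Similar triangles have proportional sides. Setting up the proportion:
ST / XY = TU / YZ
20 / 10 = TU / 10
TU = 10 * 20 / 10 = 20.

20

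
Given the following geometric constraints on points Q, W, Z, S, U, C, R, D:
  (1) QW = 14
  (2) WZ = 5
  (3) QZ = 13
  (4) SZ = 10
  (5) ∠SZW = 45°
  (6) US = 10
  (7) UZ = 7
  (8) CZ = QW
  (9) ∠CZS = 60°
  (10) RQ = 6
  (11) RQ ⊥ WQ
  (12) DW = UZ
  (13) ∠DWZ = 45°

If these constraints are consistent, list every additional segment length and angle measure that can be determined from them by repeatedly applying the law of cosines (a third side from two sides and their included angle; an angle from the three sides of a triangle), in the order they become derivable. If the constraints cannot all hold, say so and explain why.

The constraints are consistent. Derivable facts, in order:
After 1 step:
- SC = 2·√39
- WR = 2·√58
- WS ≈ 7.37
- ZD ≈ 4.95
- ∠QWZ = 68.2°
- ∠QZW = 90.88°
- ∠SUZ = 69.51°
- ∠SZU = 69.51°
- ∠USZ = 40.97°
- ∠WQZ = 20.92°
After 2 steps:
- ∠CSZ = 76.1°
- ∠DZW = 89.42°
- ∠QRW = 66.8°
- ∠QWR = 23.2°
- ∠SCZ = 43.9°
- ∠SWZ = 106.32°
- ∠WDZ = 45.58°
- ∠WSZ = 28.68°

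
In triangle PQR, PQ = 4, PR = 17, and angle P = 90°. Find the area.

Area = (1/2)(4)(17) sin(90°) = (1/2)(4)(17)(1) = 34

34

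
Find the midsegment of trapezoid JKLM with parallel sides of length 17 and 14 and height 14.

The midsegment (median) of a trapezoid connects the midpoints of the non-parallel sides.
Its length is the average of the two bases: (17 + 14) / 2 = 31/2.

31/2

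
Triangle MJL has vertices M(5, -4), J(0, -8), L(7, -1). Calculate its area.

Shoelace: Area = (1/2)|5(-8--1) + 0(-1--4) + 7(-4--8)| = (1/2)(7) = 7/2

7/2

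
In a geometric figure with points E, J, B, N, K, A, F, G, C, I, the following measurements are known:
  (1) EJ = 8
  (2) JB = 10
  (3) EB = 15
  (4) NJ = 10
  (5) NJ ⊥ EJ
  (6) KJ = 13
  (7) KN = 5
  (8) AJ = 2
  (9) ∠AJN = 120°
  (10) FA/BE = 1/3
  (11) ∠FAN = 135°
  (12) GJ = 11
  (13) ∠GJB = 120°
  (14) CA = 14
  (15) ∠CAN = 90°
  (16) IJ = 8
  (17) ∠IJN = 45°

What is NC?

Step 1: By the law of cosines on triangle NJA: NA² = 10² + 2² − 2·10·2·cos(120°) = 124, so NA = 2·√31.
Step 2: By the law of cosines on triangle NAC: NC² = (2·√31)² + 14² − 2·2·√31·14·cos(90°) = 320, so NC = 8·√5.

Therefore, the length of NC = 8·√5.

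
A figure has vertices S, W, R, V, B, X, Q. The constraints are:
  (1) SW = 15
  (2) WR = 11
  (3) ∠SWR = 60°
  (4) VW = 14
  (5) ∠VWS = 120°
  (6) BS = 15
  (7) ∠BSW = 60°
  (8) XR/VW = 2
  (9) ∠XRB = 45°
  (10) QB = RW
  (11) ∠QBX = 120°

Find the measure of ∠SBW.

Step 1: By the law of cosines on triangle BSW: BW² = 15² + 15² − 2·15·15·cos(60°) = 225, so BW = 15.
Step 2: By the inverse law of cosines on triangle SBW: cos(∠SBW) = (15² + 15² − 15²) / (2·15·15) = 225/450 = 0.5, so ∠SBW = 60°.

Therefore, the measure of angle ∠SBW = 60°.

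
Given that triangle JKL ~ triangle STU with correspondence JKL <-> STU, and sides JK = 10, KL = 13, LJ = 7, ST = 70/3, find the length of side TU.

Similar triangles have proportional sides. Setting up the proportion:
ST / JK = TU / KL
70/3 / 10 = TU / 13
TU = 13 * 70/3 / 10 = 91/3.

91/3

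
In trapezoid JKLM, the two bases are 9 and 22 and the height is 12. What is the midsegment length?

The midsegment of a trapezoid = (base1 + base2) / 2
midsegment = (9 + 22) / 2
midsegment = 31 / 2
midsegment = 31/2

31/2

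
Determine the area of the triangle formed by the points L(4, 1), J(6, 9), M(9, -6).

Using the Shoelace formula for a triangle:
Area = (1/2)|x0(y1 - y2) + x1(y2 - y0) + x2(y0 - y1)|
Area = (1/2)|4(9 - -6) + 6(-6 - 1) + 9(1 - 9)|
Area = (1/2)|60 + -42 + -72|
Area = (1/2)|-54|
Area = (1/2)(54)
Area = 27

27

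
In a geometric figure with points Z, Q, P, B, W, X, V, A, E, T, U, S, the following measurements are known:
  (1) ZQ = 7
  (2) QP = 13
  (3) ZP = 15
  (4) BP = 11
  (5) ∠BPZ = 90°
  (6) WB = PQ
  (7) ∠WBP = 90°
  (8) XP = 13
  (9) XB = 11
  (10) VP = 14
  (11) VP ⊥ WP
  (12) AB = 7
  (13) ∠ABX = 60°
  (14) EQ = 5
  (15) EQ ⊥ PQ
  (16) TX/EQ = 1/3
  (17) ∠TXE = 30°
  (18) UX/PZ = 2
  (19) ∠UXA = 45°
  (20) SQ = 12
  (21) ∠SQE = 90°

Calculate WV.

From the given relations: WB = PQ = 13.
Step 1: By the law of cosines on triangle PBW: PW² = 11² + 13² − 2·11·13·cos(90°) = 290, so PW ≈ 17.03.
Step 2: By the law of cosines on triangle WPV: WV² = 17.03² + 14² − 2·17.03·14·cos(90°) = 486, so WV = 9·√6.

Therefore, the length of WV = 9·√6.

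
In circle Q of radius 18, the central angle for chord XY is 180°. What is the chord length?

Drop a perpendicular from the center to the chord, bisecting both the chord and the central angle.
Each half-chord = r sin(θ/2) = 18 sin(90°).
The full chord = 2 × 18 × sin(90°) = 36.

36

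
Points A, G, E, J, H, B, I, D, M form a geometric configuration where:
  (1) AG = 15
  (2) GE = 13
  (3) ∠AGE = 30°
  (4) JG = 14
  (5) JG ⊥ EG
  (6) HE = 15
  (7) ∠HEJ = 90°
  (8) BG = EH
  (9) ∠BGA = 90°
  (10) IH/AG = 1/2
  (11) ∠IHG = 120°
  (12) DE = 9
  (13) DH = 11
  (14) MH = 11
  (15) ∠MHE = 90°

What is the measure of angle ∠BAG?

From the given relations: BG = EH = 15.
Step 1: By the law of cosines on triangle AGB: AB² = 15² + 15² − 2·15·15·cos(90°) = 450, so AB = 15·√2.
Step 2: By the inverse law of cosines on triangle BAG: cos(∠BAG) = ((15·√2)² + 15² − 15²) / (2·15·√2·15) = 450/636.4 = 0.7071, so ∠BAG = 45°.

Therefore, the measure of angle ∠BAG = 45°.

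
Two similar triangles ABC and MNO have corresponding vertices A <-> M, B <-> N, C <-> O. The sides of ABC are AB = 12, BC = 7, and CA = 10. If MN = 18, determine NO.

Similar triangles have proportional sides. Setting up the proportion:
MN / AB = NO / BC
18 / 12 = NO / 7
NO = 7 * 18 / 12 = 21/2.

21/2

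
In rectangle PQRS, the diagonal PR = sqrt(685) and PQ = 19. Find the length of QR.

The diagonal of a rectangle forms a right triangle with the two sides.
Rearranging the Pythagorean theorem: missing side = sqrt(d^2 - known^2).
= sqrt(685 - 361) = sqrt(324) = 18.

18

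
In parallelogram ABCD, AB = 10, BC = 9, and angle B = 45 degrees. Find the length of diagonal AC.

The diagonal of a parallelogram can be found by treating two adjacent sides and the diagonal as a triangle.
Applying the law of cosines with sides 10, 9 and included angle 45°:
d^2 = 100 + 81 - 180*cos(45°) = 181 - 90*sqrt(2)
d = sqrt(181 - 90*sqrt(2))

sqrt(181 - 90*sqrt(2))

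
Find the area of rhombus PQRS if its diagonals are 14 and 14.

The diagonals of a rhombus divide it into four right triangles.
Each triangle has legs 14/ 2 = 7 and 14/2 = 7, so each has area (1/2)*7*7 = 49/2.
Four such triangles give total area = (d1 * d2) / 2 = 98.

98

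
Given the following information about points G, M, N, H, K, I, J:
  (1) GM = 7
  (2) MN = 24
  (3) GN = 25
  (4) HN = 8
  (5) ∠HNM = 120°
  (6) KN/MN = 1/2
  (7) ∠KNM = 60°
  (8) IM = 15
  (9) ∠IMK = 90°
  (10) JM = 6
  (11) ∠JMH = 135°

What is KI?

From the given relations: KN = 1/2·MN = 1/2·24 = 12.
Step 1: By the law of cosines on triangle KNM: KM² = 12² + 24² − 2·12·24·cos(60°) = 432, so KM = 12·√3.
Step 2: By the law of cosines on triangle KMI: KI² = (12·√3)² + 15² − 2·12·√3·15·cos(90°) = 657, so KI = 3·√73.

Therefore, the length of KI = 3·√73.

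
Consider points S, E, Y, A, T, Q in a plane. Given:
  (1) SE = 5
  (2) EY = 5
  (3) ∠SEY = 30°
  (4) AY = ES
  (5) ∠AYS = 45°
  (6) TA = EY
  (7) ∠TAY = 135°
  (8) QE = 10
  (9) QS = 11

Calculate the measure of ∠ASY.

From the given relations: AY = ES = 5.
Step 1: By the law of cosines on triangle SEY: SY² = 5² + 5² − 2·5·5·cos(30°) = 6.7, so SY ≈ 2.59.
Step 2: By the law of cosines on triangle SYA: SA² = 2.59² + 5² − 2·2.59·5·cos(45°) = 13.4, so SA ≈ 3.66.
Step 3: By the inverse law of cosines on triangle ASY: cos(∠ASY) = (3.66² + 2.59² − 5²) / (2·3.66·2.59) = -4.9/18.95 = -0.2588, so ∠ASY = 105°.

Therefore, the measure of angle ∠ASY = 105°.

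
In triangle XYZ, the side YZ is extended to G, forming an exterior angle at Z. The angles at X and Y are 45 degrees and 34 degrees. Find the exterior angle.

By the exterior angle theorem, an exterior angle of a triangle equals the sum of the two remote interior angles.
Exterior angle = angle X + angle Y
Exterior angle = 45 + 34 = 79 degrees

79 degrees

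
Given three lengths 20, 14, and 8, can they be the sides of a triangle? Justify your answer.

Yes.
The triangle inequality requires that the sum of any two sides exceeds the third.
Here 8 + 14 = 22 > 20, so the condition is met.

Yes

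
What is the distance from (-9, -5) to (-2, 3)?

d = sqrt((-2 - -9)^2 + (3 - -5)^2)
d = sqrt(7^2 + 8^2)
d = sqrt(49 + 64)
d = sqrt(113)

sqrt(113)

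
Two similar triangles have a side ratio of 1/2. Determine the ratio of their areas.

The ratio of areas of similar triangles equals the square of the side ratio.
Side ratio = 1:2
Area ratio = (1/2)^2 = 1/4 = 1:4

1:4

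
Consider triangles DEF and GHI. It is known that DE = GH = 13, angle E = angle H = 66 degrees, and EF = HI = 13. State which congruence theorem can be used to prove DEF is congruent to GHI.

The given information provides:
DE = GH = 13, angle E = angle H = 66 degrees, and EF = HI = 13
This matches the SAS congruence theorem.
Two pairs of corresponding sides and the included angle are equal (Side-Angle-Side).

SAS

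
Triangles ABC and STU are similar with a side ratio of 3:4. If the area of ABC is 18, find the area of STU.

Area ratio = (3/4)^2 = 9/16. Area of STU = 18 * 16/9 = 32.

32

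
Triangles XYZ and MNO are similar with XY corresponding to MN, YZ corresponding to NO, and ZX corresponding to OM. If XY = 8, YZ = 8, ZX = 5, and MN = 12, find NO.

Since the triangles are similar, the ratio of corresponding sides is constant.
Scale factor k = MN / XY = 12 / 8 = 3/2
NO = k * YZ = 3/2 * 8 = 12

12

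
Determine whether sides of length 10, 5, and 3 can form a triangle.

No.
The triangle inequality is violated: 5 + 3 = 8 ≤ 10.
These lengths cannot form a triangle.

No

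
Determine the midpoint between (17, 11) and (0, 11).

The midpoint is the average of the coordinates:
x: (17 + 0)/2 = 17/2
y: (11 + 11)/2 = 11
Midpoint = (17/2, 11)

(17/2, 11)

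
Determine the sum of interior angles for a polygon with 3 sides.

The sum of interior angles of an n-sided polygon is (n - 2) * 180.
For n = 3: (3 - 2) * 180 = 1 * 180 = 180 degrees.

180 degrees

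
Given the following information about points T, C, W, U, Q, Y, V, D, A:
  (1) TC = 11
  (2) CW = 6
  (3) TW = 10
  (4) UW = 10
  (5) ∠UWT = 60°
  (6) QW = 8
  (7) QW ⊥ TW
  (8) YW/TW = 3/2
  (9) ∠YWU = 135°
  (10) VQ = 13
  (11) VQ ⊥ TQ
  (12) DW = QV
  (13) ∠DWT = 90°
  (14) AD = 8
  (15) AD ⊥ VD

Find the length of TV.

Step 1: By the law of cosines on triangle QWT: QT² = 8² + 10² − 2·8·10·cos(90°) = 164, so QT = 2·√41.
Step 2: By the law of cosines on triangle TQV: TV² = (2·√41)² + 13² − 2·2·√41·13·cos(90°) = 333, so TV = 3·√37.

Therefore, the length of TV = 3·√37.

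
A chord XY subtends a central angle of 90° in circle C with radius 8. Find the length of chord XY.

Chord = 2(8) sin(45°) = 8*sqrt(2)

8*sqrt(2)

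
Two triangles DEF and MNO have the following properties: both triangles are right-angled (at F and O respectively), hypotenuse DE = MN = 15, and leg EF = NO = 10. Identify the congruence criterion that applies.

Consider the given information: both triangles are right-angled (at F and O respectively), hypotenuse DE = MN = 15, and leg EF = NO = 10
This is not SAS or AAS: SAS requires two sides and the included angle between them. AAS requires two angles and a non-included side.
The correct criterion is HL. The hypotenuse and one leg of two right triangles are equal (Hypotenuse-Leg).

HL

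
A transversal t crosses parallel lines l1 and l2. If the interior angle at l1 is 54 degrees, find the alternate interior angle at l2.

Alternate interior angles lie on opposite sides of the transversal, between the parallel lines.
By the alternate interior angle theorem, they are equal: 54 degrees.

54 degrees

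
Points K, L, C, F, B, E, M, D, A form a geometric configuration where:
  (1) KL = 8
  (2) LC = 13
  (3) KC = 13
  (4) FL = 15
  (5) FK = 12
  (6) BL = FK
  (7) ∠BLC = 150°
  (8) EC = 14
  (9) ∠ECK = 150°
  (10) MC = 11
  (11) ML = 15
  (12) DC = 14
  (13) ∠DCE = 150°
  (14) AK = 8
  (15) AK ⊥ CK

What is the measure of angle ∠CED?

Step 1: By the law of cosines on triangle ECD: ED² = 14² + 14² − 2·14·14·cos(150°) = 731.48, so ED ≈ 27.05.
Step 2: By the inverse law of cosines on triangle CED: cos(∠CED) = (14² + 27.05² − 14²) / (2·14·27.05) = 731.48/757.29 = 0.9659, so ∠CED = 15°.

Therefore, the measure of angle ∠CED = 15°.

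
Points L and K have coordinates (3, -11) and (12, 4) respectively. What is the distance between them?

d = sqrt((9)^2 + (15)^2) = sqrt(306) = 3*sqrt(34)

3*sqrt(34)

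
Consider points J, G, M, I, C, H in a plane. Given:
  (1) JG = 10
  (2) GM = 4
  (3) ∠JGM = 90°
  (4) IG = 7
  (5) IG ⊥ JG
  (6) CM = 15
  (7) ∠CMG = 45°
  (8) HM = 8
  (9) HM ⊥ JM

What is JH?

Step 1: By the law of cosines on triangle JGM: JM² = 10² + 4² − 2·10·4·cos(90°) = 116, so JM = 2·√29.
Step 2: By the law of cosines on triangle JMH: JH² = (2·√29)² + 8² − 2·2·√29·8·cos(90°) = 180, so JH = 6·√5.

Therefore, the length of JH = 6·√5.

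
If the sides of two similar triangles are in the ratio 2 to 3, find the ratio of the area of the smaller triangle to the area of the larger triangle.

Area ratio = (side ratio)^2 = (2/3)^2 = 4:9.

4:9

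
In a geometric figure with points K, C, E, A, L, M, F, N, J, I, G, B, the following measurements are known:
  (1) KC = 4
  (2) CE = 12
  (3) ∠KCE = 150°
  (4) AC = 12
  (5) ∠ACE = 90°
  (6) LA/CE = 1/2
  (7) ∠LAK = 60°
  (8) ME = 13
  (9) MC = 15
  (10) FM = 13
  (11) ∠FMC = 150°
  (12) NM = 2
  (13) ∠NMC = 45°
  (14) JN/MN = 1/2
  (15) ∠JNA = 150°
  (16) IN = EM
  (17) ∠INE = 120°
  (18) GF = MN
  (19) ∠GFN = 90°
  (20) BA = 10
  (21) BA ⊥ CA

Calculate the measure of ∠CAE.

Step 1: By the law of cosines on triangle ACE: AE² = 12² + 12² − 2·12·12·cos(90°) = 288, so AE = 12·√2.
Step 2: By the inverse law of cosines on triangle CAE: cos(∠CAE) = (12² + (12·√2)² − 12²) / (2·12·12·√2) = 288/407.29 = 0.7071, so ∠CAE = 45°.

Therefore, the measure of angle ∠CAE = 45°.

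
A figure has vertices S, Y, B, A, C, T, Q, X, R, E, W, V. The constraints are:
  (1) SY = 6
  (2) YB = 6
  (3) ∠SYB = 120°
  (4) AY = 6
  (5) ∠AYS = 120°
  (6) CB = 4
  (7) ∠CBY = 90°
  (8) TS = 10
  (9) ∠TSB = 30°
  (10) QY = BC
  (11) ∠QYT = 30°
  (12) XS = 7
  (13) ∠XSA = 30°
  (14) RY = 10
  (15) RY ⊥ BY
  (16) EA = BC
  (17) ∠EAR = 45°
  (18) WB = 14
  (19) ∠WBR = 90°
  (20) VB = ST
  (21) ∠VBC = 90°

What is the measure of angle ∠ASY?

Step 1: By the law of cosines on triangle SYA: SA² = 6² + 6² − 2·6·6·cos(120°) = 108, so SA = 6·√3.
Step 2: By the inverse law of cosines on triangle ASY: cos(∠ASY) = ((6·√3)² + 6² − 6²) / (2·6·√3·6) = 108/124.71 = 0.866, so ∠ASY = 30°.

Therefore, the measure of angle ∠ASY = 30°.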